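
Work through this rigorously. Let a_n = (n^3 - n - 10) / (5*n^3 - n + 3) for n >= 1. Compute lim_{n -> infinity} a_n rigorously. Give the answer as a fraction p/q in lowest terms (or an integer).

Divide numerator and denominator by n^3, the highest power:
numerator / n^3 = 1 - 1/n^2 - 10/n^3
denominator / n^3 = 5 - 1/n^2 + 3/n^3
As n -> infinity, all terms of the form c/n^k (k >= 1) tend to 0.
So numerator / n^3 -> 1 and denominator / n^3 -> 5.
Therefore lim a_n = 1/5.

1/5


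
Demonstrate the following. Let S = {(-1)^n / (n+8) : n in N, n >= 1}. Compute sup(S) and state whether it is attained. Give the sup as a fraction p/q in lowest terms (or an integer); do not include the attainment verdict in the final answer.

Analysis:
- Values: -1/9, 1/10, -1/11, 1/12, -1/13, ...
- Positive terms (even n): 1/(2+8), 1/(4+8), ... decreasing -> max = 1/10 (n=2).
- Negative terms (odd n): -1/(1+8), -1/(3+8), ... increasing -> min = -1/9 (n=1).
- So sup = 1/10 (attained at n=2); inf = -1/9 (attained at n=1).
Conclusion: sup(S) = 1/10, attained in S.

1/10


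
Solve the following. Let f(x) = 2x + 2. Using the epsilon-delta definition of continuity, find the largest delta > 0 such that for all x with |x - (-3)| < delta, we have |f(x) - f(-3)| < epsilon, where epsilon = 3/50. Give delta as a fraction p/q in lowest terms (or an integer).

We compute f(-3) = 2*(-3) + 2 = -4.
|f(x) - f(-3)| = |2x + 2 - (-4)| = |2(x - (-3))| = 2|x - (-3)|.
We need 2|x - (-3)| < 3/50, i.e. |x - (-3)| < 3/50 / 2 = 3/100.
So any delta <= 3/100 works. Conversely, if delta > 3/100, then x = -3 + 3/100 satisfies |x - (-3)| = 3/100 < delta but |f(x) - f(-3)| = 2 * 3/100 = 3/50, which is not < 3/50; so no larger delta works.
Hence the largest such delta is 3/100.

3/100


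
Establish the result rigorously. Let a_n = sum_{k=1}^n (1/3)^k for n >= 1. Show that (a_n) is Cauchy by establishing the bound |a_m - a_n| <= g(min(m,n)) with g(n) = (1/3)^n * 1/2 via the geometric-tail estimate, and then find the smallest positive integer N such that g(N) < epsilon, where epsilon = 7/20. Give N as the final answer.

For m > n >= 1: |a_m - a_n| = sum_{k=n+1}^m (1/3)^k < sum_{k=n+1}^infinity (1/3)^k = (1/3)^(n+1) / (1 - 1/3) = (1/3)^n * (1/3) * (3/2) = (1/3)^n * 1/2.
So g(n) = (1/3)^n / 2. Since g(n) -> 0, (a_n) is Cauchy.
Now solve g(N) < 7/20: (1/3)^N / 2 < 7/20 <=> 3^N > 1 / (2 * 7/20) = 10/7.
Check powers of 3: 3^0 = 1 <= 10/7, 3^1 = 3 > 10/7.
So the smallest such N is 1. Check: g(1) = 1/(2 * 3) = 1/6 < 7/20.

1


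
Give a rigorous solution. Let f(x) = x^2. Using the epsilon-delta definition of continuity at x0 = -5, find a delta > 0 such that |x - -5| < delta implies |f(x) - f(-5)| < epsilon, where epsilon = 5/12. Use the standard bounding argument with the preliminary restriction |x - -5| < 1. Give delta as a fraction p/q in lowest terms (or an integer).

Factor: |x^2 - (-5)^2| = |x - -5| * |x + -5|.
Impose |x - -5| < 1 first. Then |x + -5| = |(x - -5) + 2*(-5)| <= |x - -5| + 2*|-5| < 1 + 10 = 11.
So |x^2 - (-5)^2| < delta * 11.
We need delta * 11 <= 5/12, i.e. delta <= 5/12/11 = 5/132.
Since 5/132 < 1, this is tighter than 1; take delta = 5/132.
So delta = 5/132 works.

5/132


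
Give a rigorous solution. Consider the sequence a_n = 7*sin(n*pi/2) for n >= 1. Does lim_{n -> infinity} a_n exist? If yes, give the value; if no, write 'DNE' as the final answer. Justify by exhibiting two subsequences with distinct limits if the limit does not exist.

Examine the behaviour of a_n along subsequences.
a_{4k+1} = 7*sin(pi/2 + 2k*pi) = 7 -> 7. a_{4k+3} = 7*sin(3pi/2 + 2k*pi) = -7 -> -7.
Since these two subsequential limits are 7 and -7, distinct, the full sequence cannot converge (a convergent sequence has all subsequences tending to the same limit). So lim a_n does not exist.

DNE


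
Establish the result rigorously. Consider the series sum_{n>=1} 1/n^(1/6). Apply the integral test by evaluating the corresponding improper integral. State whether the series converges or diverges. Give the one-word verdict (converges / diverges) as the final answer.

Let f(x) = x^(-1/6). Then f is positive, continuous, and decreasing on [1, infinity), so the integral test applies.
Compute the improper integral int_{1}^infinity f(x) dx:
  antiderivative F(x) = 6*x^(5/6)/5.
  As x -> infinity, F(x) -> infinity (since p = 1/6 < 1).
  So the integral diverges. By the integral test, the series diverges.

diverges


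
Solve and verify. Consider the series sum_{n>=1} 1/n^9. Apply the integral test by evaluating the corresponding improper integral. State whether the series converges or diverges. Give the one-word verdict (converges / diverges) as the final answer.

Let f(x) = x^(-9). Then f is positive, continuous, and decreasing on [1, infinity), so the integral test applies.
Compute the improper integral int_{1}^infinity f(x) dx:
  antiderivative F(x) = -1/(8*x^8).
  As x -> infinity, F(x) -> 0 (since p = 9 > 1).
  So int = F(infinity) - F(1) = 0 - (-1/8) = 1/8.
  Finite, so by the integral test, the series converges.

converges


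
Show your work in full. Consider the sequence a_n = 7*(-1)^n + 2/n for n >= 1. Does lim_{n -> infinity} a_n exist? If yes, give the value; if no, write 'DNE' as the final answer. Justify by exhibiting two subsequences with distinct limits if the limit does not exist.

Examine the behaviour of a_n along subsequences.
a_{2k} = 7 + 2/(2k) -> 7. a_{2k+1} = -7 + 2/(2k+1) -> -7.
Since these two subsequential limits are 7 and -7, distinct, the full sequence cannot converge (a convergent sequence has all subsequences tending to the same limit). So lim a_n does not exist.

DNE


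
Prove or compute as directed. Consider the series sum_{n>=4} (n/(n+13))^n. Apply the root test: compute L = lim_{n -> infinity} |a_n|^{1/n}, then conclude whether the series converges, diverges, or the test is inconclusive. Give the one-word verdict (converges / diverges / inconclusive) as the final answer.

Let a_n denote the general term. Form |a_n|^(1/n) and simplify:
|a_n|^(1/n) = n/(n + 13)
Take the limit as n -> infinity: L = 1.
Since L = 1, the root test is inconclusive. (In fact a_n = (n/(n+13))^n -> e^(-13) != 0, so the nth-term test shows divergence; but the root test itself gives no conclusion.)

inconclusive


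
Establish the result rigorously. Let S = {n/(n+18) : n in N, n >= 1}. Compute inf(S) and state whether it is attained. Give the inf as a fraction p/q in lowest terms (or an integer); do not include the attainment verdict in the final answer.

Analysis:
- Values: 1/19, 1/10, 1/7, 2/11, ... strictly increasing.
- Minimum is 1/19 (n=1); inf = 1/19 (attained).
- n/(n+18) = 1 - 18/(n+18) -> 1 from below as n -> infinity, and never equals 1.
- So sup = 1 (not attained).
Conclusion: inf(S) = 1/19, attained in S.

1/19


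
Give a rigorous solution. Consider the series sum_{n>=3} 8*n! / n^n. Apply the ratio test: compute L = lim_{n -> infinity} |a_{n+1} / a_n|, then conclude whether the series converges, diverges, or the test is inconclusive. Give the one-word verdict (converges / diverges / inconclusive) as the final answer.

Let a_n denote the general term. Form the ratio a_{n+1}/a_n and simplify:
a_{n+1}/a_n = (n/(n + 1))^n
Take the limit as n -> infinity: L = exp(-1).
Since L = exp(-1) < 1, the ratio test implies the series converges.

converges


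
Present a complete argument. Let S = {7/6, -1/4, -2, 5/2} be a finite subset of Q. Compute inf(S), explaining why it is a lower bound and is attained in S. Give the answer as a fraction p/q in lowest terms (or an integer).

S is finite, so inf(S) = min(S).
Sorted increasing:
-2, -1/4, 7/6, 5/2
The extremum is -2.
For every x in S, x >= -2. And -2 is in S, so it is attained.
Therefore inf(S) = -2.

-2


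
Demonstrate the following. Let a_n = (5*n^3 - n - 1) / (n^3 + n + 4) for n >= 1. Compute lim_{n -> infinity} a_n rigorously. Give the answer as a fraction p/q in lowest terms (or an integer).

Divide numerator and denominator by n^3, the highest power:
numerator / n^3 = 5 - 1/n^2 - 1/n^3
denominator / n^3 = 1 + n^(-2) + 4/n^3
As n -> infinity, all terms of the form c/n^k (k >= 1) tend to 0.
So numerator / n^3 -> 5 and denominator / n^3 -> 1.
Therefore lim a_n = 5.

5


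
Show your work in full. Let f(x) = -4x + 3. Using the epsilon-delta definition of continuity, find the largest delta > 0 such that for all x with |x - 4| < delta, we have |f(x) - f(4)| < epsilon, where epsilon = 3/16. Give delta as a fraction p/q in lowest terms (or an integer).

We compute f(4) = -4*(4) + 3 = -13.
|f(x) - f(4)| = |-4x + 3 - (-13)| = |-4(x - 4)| = 4|x - 4|.
We need 4|x - 4| < 3/16, i.e. |x - 4| < 3/16 / 4 = 3/64.
So any delta <= 3/64 works. Conversely, if delta > 3/64, then x = 4 + 3/64 satisfies |x - 4| = 3/64 < delta but |f(x) - f(4)| = 4 * 3/64 = 3/16, which is not < 3/16; so no larger delta works.
Hence the largest such delta is 3/64.

3/64


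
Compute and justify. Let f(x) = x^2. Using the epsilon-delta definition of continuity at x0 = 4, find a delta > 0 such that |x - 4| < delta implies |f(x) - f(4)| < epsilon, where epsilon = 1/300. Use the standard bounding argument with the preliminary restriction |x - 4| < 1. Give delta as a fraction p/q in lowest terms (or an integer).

Factor: |x^2 - (4)^2| = |x - 4| * |x + 4|.
Impose |x - 4| < 1 first. Then |x + 4| = |(x - 4) + 2*(4)| <= |x - 4| + 2*|4| < 1 + 8 = 9.
So |x^2 - (4)^2| < delta * 9.
We need delta * 9 <= 1/300, i.e. delta <= 1/300/9 = 1/2700.
Since 1/2700 < 1, this is tighter than 1; take delta = 1/2700.
So delta = 1/2700 works.

1/2700


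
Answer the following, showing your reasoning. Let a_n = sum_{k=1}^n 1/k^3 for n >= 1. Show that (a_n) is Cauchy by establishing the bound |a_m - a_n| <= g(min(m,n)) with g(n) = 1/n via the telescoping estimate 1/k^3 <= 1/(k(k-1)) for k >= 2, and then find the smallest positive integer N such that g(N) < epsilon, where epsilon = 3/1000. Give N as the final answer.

For m > n >= 1: |a_m - a_n| = sum_{k=n+1}^m 1/k^3.
Use 1/k^3 <= 1/(k(k-1)) = 1/(k-1) - 1/k for k >= 2 (which holds since k^3 >= k^2 >= k(k-1) for k >= 2):
sum_{k=n+1}^m 1/k^3 <= sum_{k=n+1}^m (1/(k-1) - 1/k) = 1/n - 1/m <= 1/n.
By symmetry the same bound holds with n,m swapped, so |a_m - a_n| <= 1/min(m,n) = g(min(m,n)). Since g(n) -> 0, (a_n) is Cauchy.
Now solve g(N) < 3/1000: 1/N < 3/1000 <=> N > 1/(3/1000) = 1000/3.
The smallest integer strictly greater than 1000/3 is N = 334.
Check: g(334) = 1/334 < 3/1000; g(333) = 1/333 >= 3/1000. So N = 334.

334


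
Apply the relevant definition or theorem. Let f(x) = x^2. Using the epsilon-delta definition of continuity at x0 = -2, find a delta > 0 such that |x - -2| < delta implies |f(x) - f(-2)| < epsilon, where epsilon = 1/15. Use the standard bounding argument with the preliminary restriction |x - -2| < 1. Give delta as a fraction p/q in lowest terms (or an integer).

Factor: |x^2 - (-2)^2| = |x - -2| * |x + -2|.
Impose |x - -2| < 1 first. Then |x + -2| = |(x - -2) + 2*(-2)| <= |x - -2| + 2*|-2| < 1 + 4 = 5.
So |x^2 - (-2)^2| < delta * 5.
We need delta * 5 <= 1/15, i.e. delta <= 1/15/5 = 1/75.
Since 1/75 < 1, this is tighter than 1; take delta = 1/75.
So delta = 1/75 works.

1/75


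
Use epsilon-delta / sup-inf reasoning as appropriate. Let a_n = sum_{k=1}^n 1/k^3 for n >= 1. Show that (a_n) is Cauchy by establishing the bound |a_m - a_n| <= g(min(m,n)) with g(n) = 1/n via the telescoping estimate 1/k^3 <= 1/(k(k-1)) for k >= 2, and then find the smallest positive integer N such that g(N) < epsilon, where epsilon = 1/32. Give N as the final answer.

For m > n >= 1: |a_m - a_n| = sum_{k=n+1}^m 1/k^3.
Use 1/k^3 <= 1/(k(k-1)) = 1/(k-1) - 1/k for k >= 2 (which holds since k^3 >= k^2 >= k(k-1) for k >= 2):
sum_{k=n+1}^m 1/k^3 <= sum_{k=n+1}^m (1/(k-1) - 1/k) = 1/n - 1/m <= 1/n.
By symmetry the same bound holds with n,m swapped, so |a_m - a_n| <= 1/min(m,n) = g(min(m,n)). Since g(n) -> 0, (a_n) is Cauchy.
Now solve g(N) < 1/32: 1/N < 1/32 <=> N > 1/(1/32) = 32.
The smallest integer strictly greater than 32 is N = 33.
Check: g(33) = 1/33 < 1/32; g(32) = 1/32 >= 1/32. So N = 33.

33


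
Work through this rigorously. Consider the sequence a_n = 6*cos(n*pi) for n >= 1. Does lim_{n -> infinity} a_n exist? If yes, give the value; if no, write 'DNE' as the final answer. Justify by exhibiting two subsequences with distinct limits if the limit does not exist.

Examine the behaviour of a_n along subsequences.
cos(n*pi) = (-1)^n, so a_n = 6*(-1)^n. a_{2k} = 6 -> 6. a_{2k+1} = -6 -> -6.
Since these two subsequential limits are 6 and -6, distinct, the full sequence cannot converge (a convergent sequence has all subsequences tending to the same limit). So lim a_n does not exist.

DNE


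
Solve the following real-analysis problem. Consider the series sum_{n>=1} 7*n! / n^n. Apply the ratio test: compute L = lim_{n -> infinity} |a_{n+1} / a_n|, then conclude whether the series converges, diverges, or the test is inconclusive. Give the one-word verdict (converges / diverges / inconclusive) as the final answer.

Let a_n denote the general term. Form the ratio a_{n+1}/a_n and simplify:
a_{n+1}/a_n = (n/(n + 1))^n
Take the limit as n -> infinity: L = exp(-1).
Since L = exp(-1) < 1, the ratio test implies the series converges.

converges


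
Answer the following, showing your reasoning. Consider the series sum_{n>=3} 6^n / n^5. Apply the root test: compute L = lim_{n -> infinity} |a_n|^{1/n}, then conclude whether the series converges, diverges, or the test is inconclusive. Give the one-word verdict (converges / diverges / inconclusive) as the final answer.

Let a_n denote the general term. Form |a_n|^(1/n) and simplify:
|a_n|^(1/n) = 6/n^(5/n)
Take the limit as n -> infinity: L = 6.
Since L = 6 > 1, the root test implies divergence.

diverges


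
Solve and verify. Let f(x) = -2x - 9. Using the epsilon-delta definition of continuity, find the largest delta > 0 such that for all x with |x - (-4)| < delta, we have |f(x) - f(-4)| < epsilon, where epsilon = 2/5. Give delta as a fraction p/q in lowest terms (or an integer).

We compute f(-4) = -2*(-4) - 9 = -1.
|f(x) - f(-4)| = |-2x - 9 - (-1)| = |-2(x - (-4))| = 2|x - (-4)|.
We need 2|x - (-4)| < 2/5, i.e. |x - (-4)| < 2/5 / 2 = 1/5.
So any delta <= 1/5 works. Conversely, if delta > 1/5, then x = -4 + 1/5 satisfies |x - (-4)| = 1/5 < delta but |f(x) - f(-4)| = 2 * 1/5 = 2/5, which is not < 2/5; so no larger delta works.
Hence the largest such delta is 1/5.

1/5


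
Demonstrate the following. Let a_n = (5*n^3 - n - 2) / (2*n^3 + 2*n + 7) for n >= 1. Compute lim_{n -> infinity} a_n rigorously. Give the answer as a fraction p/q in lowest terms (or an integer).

Divide numerator and denominator by n^3, the highest power:
numerator / n^3 = 5 - 1/n^2 - 2/n^3
denominator / n^3 = 2 + 2/n^2 + 7/n^3
As n -> infinity, all terms of the form c/n^k (k >= 1) tend to 0.
So numerator / n^3 -> 5 and denominator / n^3 -> 2.
Therefore lim a_n = 5/2.

5/2


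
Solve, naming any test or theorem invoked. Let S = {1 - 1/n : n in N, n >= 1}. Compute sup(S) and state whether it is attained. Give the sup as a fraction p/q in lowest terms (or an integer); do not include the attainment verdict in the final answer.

Analysis:
- Values: 0, 1/2, 2/3, 3/4, ... strictly increasing.
- Minimum is 0 (n=1); inf = 0 (attained).
- 1 - 1/n -> 1 from below; sup = 1, not attained.
Conclusion: sup(S) = 1, not attained in S.

1


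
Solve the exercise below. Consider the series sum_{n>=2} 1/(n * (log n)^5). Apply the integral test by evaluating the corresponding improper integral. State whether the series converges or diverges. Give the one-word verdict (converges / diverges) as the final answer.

Let f(x) = 1/(x*log(x)^5). Then f is positive, continuous, and decreasing on [2, infinity), so the integral test applies.
Compute the improper integral int_{2}^infinity f(x) dx:
  antiderivative F(x) = -1/(4*log(x)^4).
  F(x) -> 0 as x -> infinity.  int = 0 - F(2) = 1/(4*log(2)^4) < infinity. By the integral test, the series converges.

converges


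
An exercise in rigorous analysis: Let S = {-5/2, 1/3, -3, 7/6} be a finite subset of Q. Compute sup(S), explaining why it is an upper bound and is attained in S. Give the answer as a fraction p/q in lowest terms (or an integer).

S is finite, so sup(S) = max(S).
Sorted decreasing:
7/6, 1/3, -5/2, -3
The extremum is 7/6.
For every x in S, x <= 7/6. And 7/6 is in S, so it is attained.
Therefore sup(S) = 7/6.

7/6


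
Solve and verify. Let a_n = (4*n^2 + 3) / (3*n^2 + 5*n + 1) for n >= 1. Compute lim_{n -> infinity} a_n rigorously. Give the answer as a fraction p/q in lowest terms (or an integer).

Divide numerator and denominator by n^2, the highest power:
numerator / n^2 = 4 + 3/n^2
denominator / n^2 = 3 + 5/n + n^(-2)
As n -> infinity, all terms of the form c/n^k (k >= 1) tend to 0.
So numerator / n^2 -> 4 and denominator / n^2 -> 3.
Therefore lim a_n = 4/3.

4/3


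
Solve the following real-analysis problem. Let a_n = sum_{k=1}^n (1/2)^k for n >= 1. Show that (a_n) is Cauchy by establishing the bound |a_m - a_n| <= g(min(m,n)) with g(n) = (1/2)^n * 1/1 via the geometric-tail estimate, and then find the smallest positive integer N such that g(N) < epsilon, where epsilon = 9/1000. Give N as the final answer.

For m > n >= 1: |a_m - a_n| = sum_{k=n+1}^m (1/2)^k < sum_{k=n+1}^infinity (1/2)^k = (1/2)^(n+1) / (1 - 1/2) = (1/2)^n * (1/2) * (2/1) = (1/2)^n * 1/1.
So g(n) = (1/2)^n / 1. Since g(n) -> 0, (a_n) is Cauchy.
Now solve g(N) < 9/1000: (1/2)^N / 1 < 9/1000 <=> 2^N > 1 / (1 * 9/1000) = 1000/9.
Check powers of 2: 2^6 = 64 <= 1000/9, 2^7 = 128 > 1000/9.
So the smallest such N is 7. Check: g(7) = 1/(1 * 128) = 1/128 < 9/1000.

7


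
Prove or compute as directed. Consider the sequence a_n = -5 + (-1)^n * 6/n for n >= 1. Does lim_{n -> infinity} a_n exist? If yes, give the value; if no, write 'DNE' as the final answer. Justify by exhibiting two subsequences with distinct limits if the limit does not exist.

Examine the behaviour of a_n along subsequences.
Even-n subsequence a_{2k} = -5 + 6/(2k) -> -5. Odd-n subsequence a_{2k+1} = -5 - 6/(2k+1) -> -5. Both tend to -5, which suggests the limit is -5; verify directly.
|a_n - (-5)| = |(-1)^n * 6/n| = 6/n for every n >= 1.
Given epsilon > 0, choose a positive integer N > 6/epsilon. Then for all n >= N, |a_n - (-5)| = 6/n <= 6/N < epsilon.
So by the definition of the limit, lim a_n exists and equals -5.

-5


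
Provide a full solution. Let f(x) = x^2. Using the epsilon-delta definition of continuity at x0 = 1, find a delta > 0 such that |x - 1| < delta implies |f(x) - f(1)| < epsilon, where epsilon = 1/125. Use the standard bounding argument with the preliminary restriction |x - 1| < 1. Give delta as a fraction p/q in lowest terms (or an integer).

Factor: |x^2 - (1)^2| = |x - 1| * |x + 1|.
Impose |x - 1| < 1 first. Then |x + 1| = |(x - 1) + 2*(1)| <= |x - 1| + 2*|1| < 1 + 2 = 3.
So |x^2 - (1)^2| < delta * 3.
We need delta * 3 <= 1/125, i.e. delta <= 1/125/3 = 1/375.
Since 1/375 < 1, this is tighter than 1; take delta = 1/375.
So delta = 1/375 works.

1/375


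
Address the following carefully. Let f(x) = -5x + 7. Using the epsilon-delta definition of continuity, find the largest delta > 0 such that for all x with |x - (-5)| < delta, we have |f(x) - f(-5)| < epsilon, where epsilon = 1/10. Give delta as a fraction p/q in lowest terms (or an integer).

We compute f(-5) = -5*(-5) + 7 = 32.
|f(x) - f(-5)| = |-5x + 7 - (32)| = |-5(x - (-5))| = 5|x - (-5)|.
We need 5|x - (-5)| < 1/10, i.e. |x - (-5)| < 1/10 / 5 = 1/50.
So any delta <= 1/50 works. Conversely, if delta > 1/50, then x = -5 + 1/50 satisfies |x - (-5)| = 1/50 < delta but |f(x) - f(-5)| = 5 * 1/50 = 1/10, which is not < 1/10; so no larger delta works.
Hence the largest such delta is 1/50.

1/50


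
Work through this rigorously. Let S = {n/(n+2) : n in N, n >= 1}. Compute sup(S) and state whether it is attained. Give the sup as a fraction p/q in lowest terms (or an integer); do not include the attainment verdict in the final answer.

Analysis:
- Values: 1/3, 1/2, 3/5, 2/3, ... strictly increasing.
- Minimum is 1/3 (n=1); inf = 1/3 (attained).
- n/(n+2) = 1 - 2/(n+2) -> 1 from below as n -> infinity, and never equals 1.
- So sup = 1 (not attained).
Conclusion: sup(S) = 1, not attained in S.

1


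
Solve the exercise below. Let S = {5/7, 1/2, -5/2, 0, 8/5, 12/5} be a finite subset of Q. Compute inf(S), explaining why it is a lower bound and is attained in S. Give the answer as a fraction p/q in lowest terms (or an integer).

S is finite, so inf(S) = min(S).
Sorted increasing:
-5/2, 0, 1/2, 5/7, 8/5, 12/5
The extremum is -5/2.
For every x in S, x >= -5/2. And -5/2 is in S, so it is attained.
Therefore inf(S) = -5/2.

-5/2


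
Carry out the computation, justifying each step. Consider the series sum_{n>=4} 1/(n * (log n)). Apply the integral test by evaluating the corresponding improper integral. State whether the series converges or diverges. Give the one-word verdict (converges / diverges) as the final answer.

Let f(x) = 1/(x*log(x)). Then f is positive, continuous, and decreasing on [4, infinity), so the integral test applies.
Compute the improper integral int_{4}^infinity f(x) dx:
  antiderivative F(x) = log(log(x)).
  F(x) = log(log(x)) -> infinity as x -> infinity. The integral diverges, so by the integral test, the series diverges.

diverges


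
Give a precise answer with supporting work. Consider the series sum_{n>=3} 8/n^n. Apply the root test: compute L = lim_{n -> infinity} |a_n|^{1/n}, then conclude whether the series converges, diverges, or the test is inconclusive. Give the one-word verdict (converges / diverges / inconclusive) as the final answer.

Let a_n denote the general term. Form |a_n|^(1/n) and simplify:
|a_n|^(1/n) = 2^(3/n)/n
Take the limit as n -> infinity: L = 0.
Since L = 0 < 1, the root test implies convergence.

converges


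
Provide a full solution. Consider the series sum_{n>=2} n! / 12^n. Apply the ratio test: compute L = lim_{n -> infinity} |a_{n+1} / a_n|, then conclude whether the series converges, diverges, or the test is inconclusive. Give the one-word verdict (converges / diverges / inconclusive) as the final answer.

Let a_n denote the general term. Form the ratio a_{n+1}/a_n and simplify:
a_{n+1}/a_n = n/12 + 1/12
Take the limit as n -> infinity: L = infinity.
Since L = infinity > 1 (or L = infinity), the ratio test implies the series diverges.

diverges


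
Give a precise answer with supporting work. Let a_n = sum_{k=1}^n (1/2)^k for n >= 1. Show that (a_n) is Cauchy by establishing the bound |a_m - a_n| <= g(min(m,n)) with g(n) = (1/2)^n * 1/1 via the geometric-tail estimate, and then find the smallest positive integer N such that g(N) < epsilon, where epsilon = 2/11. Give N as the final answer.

For m > n >= 1: |a_m - a_n| = sum_{k=n+1}^m (1/2)^k < sum_{k=n+1}^infinity (1/2)^k = (1/2)^(n+1) / (1 - 1/2) = (1/2)^n * (1/2) * (2/1) = (1/2)^n * 1/1.
So g(n) = (1/2)^n / 1. Since g(n) -> 0, (a_n) is Cauchy.
Now solve g(N) < 2/11: (1/2)^N / 1 < 2/11 <=> 2^N > 1 / (1 * 2/11) = 11/2.
Check powers of 2: 2^2 = 4 <= 11/2, 2^3 = 8 > 11/2.
So the smallest such N is 3. Check: g(3) = 1/(1 * 8) = 1/8 < 2/11.

3


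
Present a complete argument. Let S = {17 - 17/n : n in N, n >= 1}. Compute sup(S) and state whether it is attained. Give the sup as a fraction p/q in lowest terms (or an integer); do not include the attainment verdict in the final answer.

Analysis:
- Values: 0, 17/2, 34/3, 51/4, ... strictly increasing.
- Minimum is 0 (n=1); inf = 0 (attained).
- 17 - 17/n -> 17 from below; sup = 17, not attained.
Conclusion: sup(S) = 17, not attained in S.

17


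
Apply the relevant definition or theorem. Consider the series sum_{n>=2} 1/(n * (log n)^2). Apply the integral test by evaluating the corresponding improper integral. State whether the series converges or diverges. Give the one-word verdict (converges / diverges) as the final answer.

Let f(x) = 1/(x*log(x)^2). Then f is positive, continuous, and decreasing on [2, infinity), so the integral test applies.
Compute the improper integral int_{2}^infinity f(x) dx:
  antiderivative F(x) = -1/log(x).
  F(x) -> 0 as x -> infinity.  int = 0 - F(2) = 1/log(2) < infinity. By the integral test, the series converges.

converges


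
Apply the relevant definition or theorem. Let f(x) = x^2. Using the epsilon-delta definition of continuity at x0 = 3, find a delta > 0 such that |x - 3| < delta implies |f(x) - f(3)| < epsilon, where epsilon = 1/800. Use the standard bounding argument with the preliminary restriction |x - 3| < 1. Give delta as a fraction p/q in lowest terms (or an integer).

Factor: |x^2 - (3)^2| = |x - 3| * |x + 3|.
Impose |x - 3| < 1 first. Then |x + 3| = |(x - 3) + 2*(3)| <= |x - 3| + 2*|3| < 1 + 6 = 7.
So |x^2 - (3)^2| < delta * 7.
We need delta * 7 <= 1/800, i.e. delta <= 1/800/7 = 1/5600.
Since 1/5600 < 1, this is tighter than 1; take delta = 1/5600.
So delta = 1/5600 works.

1/5600


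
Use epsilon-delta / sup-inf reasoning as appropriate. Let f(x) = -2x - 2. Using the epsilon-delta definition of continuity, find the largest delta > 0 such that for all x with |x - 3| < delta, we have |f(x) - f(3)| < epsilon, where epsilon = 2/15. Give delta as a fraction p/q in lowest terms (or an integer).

We compute f(3) = -2*(3) - 2 = -8.
|f(x) - f(3)| = |-2x - 2 - (-8)| = |-2(x - 3)| = 2|x - 3|.
We need 2|x - 3| < 2/15, i.e. |x - 3| < 2/15 / 2 = 1/15.
So any delta <= 1/15 works. Conversely, if delta > 1/15, then x = 3 + 1/15 satisfies |x - 3| = 1/15 < delta but |f(x) - f(3)| = 2 * 1/15 = 2/15, which is not < 2/15; so no larger delta works.
Hence the largest such delta is 1/15.

1/15


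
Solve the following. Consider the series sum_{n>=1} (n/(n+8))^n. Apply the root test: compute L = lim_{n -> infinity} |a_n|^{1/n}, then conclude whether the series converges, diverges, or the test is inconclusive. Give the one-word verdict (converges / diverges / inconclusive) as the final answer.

Let a_n denote the general term. Form |a_n|^(1/n) and simplify:
|a_n|^(1/n) = n/(n + 8)
Take the limit as n -> infinity: L = 1.
Since L = 1, the root test is inconclusive. (In fact a_n = (n/(n+8))^n -> e^(-8) != 0, so the nth-term test shows divergence; but the root test itself gives no conclusion.)

inconclusive


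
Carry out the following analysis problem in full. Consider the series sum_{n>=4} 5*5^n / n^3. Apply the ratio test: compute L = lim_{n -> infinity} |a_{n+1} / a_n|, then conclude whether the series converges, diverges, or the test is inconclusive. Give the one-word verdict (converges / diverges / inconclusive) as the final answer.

Let a_n denote the general term. Form the ratio a_{n+1}/a_n and simplify:
a_{n+1}/a_n = 5*n^3/(n + 1)^3
Take the limit as n -> infinity: L = 5.
Since L = 5 > 1 (or L = infinity), the ratio test implies the series diverges.

diverges


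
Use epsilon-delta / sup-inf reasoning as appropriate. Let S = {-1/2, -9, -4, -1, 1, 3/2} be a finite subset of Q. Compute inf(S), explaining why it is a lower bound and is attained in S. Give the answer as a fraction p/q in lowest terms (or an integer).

S is finite, so inf(S) = min(S).
Sorted increasing:
-9, -4, -1, -1/2, 1, 3/2
The extremum is -9.
For every x in S, x >= -9. And -9 is in S, so it is attained.
Therefore inf(S) = -9.

-9


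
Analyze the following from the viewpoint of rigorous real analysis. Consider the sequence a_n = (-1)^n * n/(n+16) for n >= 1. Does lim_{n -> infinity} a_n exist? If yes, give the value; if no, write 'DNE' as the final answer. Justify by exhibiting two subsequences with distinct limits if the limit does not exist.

Examine the behaviour of a_n along subsequences.
a_{2k} = 2k/(2k+16) -> 1. a_{2k+1} = -(2k+1)/(2k+17) -> -1.
Since these two subsequential limits are 1 and -1, distinct, the full sequence cannot converge (a convergent sequence has all subsequences tending to the same limit). So lim a_n does not exist.

DNE


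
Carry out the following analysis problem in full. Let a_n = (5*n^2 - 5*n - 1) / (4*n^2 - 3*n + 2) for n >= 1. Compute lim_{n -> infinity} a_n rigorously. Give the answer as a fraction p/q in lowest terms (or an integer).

Divide numerator and denominator by n^2, the highest power:
numerator / n^2 = 5 - 5/n - 1/n^2
denominator / n^2 = 4 - 3/n + 2/n^2
As n -> infinity, all terms of the form c/n^k (k >= 1) tend to 0.
So numerator / n^2 -> 5 and denominator / n^2 -> 4.
Therefore lim a_n = 5/4.

5/4


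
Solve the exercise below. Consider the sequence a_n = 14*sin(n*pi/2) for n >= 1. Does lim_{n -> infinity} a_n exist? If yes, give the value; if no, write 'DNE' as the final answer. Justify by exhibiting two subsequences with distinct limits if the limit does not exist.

Examine the behaviour of a_n along subsequences.
a_{4k+1} = 14*sin(pi/2 + 2k*pi) = 14 -> 14. a_{4k+3} = 14*sin(3pi/2 + 2k*pi) = -14 -> -14.
Since these two subsequential limits are 14 and -14, distinct, the full sequence cannot converge (a convergent sequence has all subsequences tending to the same limit). So lim a_n does not exist.

DNE


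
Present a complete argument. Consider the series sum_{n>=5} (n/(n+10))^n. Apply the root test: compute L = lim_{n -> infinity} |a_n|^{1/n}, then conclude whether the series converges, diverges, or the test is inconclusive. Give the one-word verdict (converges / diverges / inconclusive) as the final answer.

Let a_n denote the general term. Form |a_n|^(1/n) and simplify:
|a_n|^(1/n) = n/(n + 10)
Take the limit as n -> infinity: L = 1.
Since L = 1, the root test is inconclusive. (In fact a_n = (n/(n+10))^n -> e^(-10) != 0, so the nth-term test shows divergence; but the root test itself gives no conclusion.)

inconclusive


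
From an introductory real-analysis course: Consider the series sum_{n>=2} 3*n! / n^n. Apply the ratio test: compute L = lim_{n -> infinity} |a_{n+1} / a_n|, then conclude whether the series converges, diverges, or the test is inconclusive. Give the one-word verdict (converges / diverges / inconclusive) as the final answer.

Let a_n denote the general term. Form the ratio a_{n+1}/a_n and simplify:
a_{n+1}/a_n = (n/(n + 1))^n
Take the limit as n -> infinity: L = exp(-1).
Since L = exp(-1) < 1, the ratio test implies the series converges.

converges


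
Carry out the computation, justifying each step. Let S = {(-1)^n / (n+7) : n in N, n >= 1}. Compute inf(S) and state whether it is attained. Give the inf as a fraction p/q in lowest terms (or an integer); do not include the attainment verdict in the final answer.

Analysis:
- Values: -1/8, 1/9, -1/10, 1/11, -1/12, ...
- Positive terms (even n): 1/(2+7), 1/(4+7), ... decreasing -> max = 1/9 (n=2).
- Negative terms (odd n): -1/(1+7), -1/(3+7), ... increasing -> min = -1/8 (n=1).
- So sup = 1/9 (attained at n=2); inf = -1/8 (attained at n=1).
Conclusion: inf(S) = -1/8, attained in S.

-1/8


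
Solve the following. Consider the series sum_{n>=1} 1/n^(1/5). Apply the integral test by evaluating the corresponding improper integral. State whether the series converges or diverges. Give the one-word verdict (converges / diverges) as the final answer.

Let f(x) = x^(-1/5). Then f is positive, continuous, and decreasing on [1, infinity), so the integral test applies.
Compute the improper integral int_{1}^infinity f(x) dx:
  antiderivative F(x) = 5*x^(4/5)/4.
  As x -> infinity, F(x) -> infinity (since p = 1/5 < 1).
  So the integral diverges. By the integral test, the series diverges.

diverges


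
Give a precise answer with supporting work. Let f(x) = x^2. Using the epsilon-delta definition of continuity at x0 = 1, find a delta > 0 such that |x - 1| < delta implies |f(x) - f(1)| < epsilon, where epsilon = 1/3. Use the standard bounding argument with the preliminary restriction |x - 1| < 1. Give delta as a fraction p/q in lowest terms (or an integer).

Factor: |x^2 - (1)^2| = |x - 1| * |x + 1|.
Impose |x - 1| < 1 first. Then |x + 1| = |(x - 1) + 2*(1)| <= |x - 1| + 2*|1| < 1 + 2 = 3.
So |x^2 - (1)^2| < delta * 3.
We need delta * 3 <= 1/3, i.e. delta <= 1/3/3 = 1/9.
Since 1/9 < 1, this is tighter than 1; take delta = 1/9.
So delta = 1/9 works.

1/9


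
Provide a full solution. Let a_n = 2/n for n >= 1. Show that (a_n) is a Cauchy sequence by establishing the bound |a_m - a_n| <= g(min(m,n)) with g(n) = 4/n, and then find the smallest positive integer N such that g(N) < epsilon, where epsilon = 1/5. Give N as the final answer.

For any m, n >= 1, by the triangle inequality:
|a_m - a_n| = |2/m - 2/n| <= 2*1/m + 2*1/n <= 4/min(m,n).
So g(n) = 4/n bounds the Cauchy difference. Since g(n) -> 0, (a_n) is Cauchy.
Now solve g(N) < 1/5: 4/N < 1/5 <=> N > 4 / (1/5) = 20.
The smallest integer strictly greater than 20 is N = 21.
Check: g(21) = 4/21 = 4/21 < 1/5; g(20) = 1/5 >= 1/5. So N = 21.

21


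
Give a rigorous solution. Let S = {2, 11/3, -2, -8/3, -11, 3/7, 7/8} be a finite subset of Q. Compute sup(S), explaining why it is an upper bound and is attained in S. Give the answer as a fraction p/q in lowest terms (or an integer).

S is finite, so sup(S) = max(S).
Sorted decreasing:
11/3, 2, 7/8, 3/7, -2, -8/3, -11
The extremum is 11/3.
For every x in S, x <= 11/3. And 11/3 is in S, so it is attained.
Therefore sup(S) = 11/3.

11/3


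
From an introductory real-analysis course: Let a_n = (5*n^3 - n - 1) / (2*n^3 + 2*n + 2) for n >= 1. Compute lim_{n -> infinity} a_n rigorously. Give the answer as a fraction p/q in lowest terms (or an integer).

Divide numerator and denominator by n^3, the highest power:
numerator / n^3 = 5 - 1/n^2 - 1/n^3
denominator / n^3 = 2 + 2/n^2 + 2/n^3
As n -> infinity, all terms of the form c/n^k (k >= 1) tend to 0.
So numerator / n^3 -> 5 and denominator / n^3 -> 2.
Therefore lim a_n = 5/2.

5/2


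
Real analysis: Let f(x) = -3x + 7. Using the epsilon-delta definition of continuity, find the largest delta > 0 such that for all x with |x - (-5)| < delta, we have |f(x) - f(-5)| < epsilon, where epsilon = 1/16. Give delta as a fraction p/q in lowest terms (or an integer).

We compute f(-5) = -3*(-5) + 7 = 22.
|f(x) - f(-5)| = |-3x + 7 - (22)| = |-3(x - (-5))| = 3|x - (-5)|.
We need 3|x - (-5)| < 1/16, i.e. |x - (-5)| < 1/16 / 3 = 1/48.
So any delta <= 1/48 works. Conversely, if delta > 1/48, then x = -5 + 1/48 satisfies |x - (-5)| = 1/48 < delta but |f(x) - f(-5)| = 3 * 1/48 = 1/16, which is not < 1/16; so no larger delta works.
Hence the largest such delta is 1/48.

1/48


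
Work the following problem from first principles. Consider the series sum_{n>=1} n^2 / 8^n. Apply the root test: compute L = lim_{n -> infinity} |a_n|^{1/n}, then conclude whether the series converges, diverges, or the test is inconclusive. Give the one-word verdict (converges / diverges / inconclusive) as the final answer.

Let a_n denote the general term. Form |a_n|^(1/n) and simplify:
|a_n|^(1/n) = n^(2/n)/8
Take the limit as n -> infinity: L = 1/8.
Since L = 1/8 < 1, the root test implies convergence.

converges


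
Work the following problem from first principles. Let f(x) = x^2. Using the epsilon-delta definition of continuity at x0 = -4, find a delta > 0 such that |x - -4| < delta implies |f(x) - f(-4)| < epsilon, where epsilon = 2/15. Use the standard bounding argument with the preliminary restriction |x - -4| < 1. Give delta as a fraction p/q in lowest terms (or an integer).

Factor: |x^2 - (-4)^2| = |x - -4| * |x + -4|.
Impose |x - -4| < 1 first. Then |x + -4| = |(x - -4) + 2*(-4)| <= |x - -4| + 2*|-4| < 1 + 8 = 9.
So |x^2 - (-4)^2| < delta * 9.
We need delta * 9 <= 2/15, i.e. delta <= 2/15/9 = 2/135.
Since 2/135 < 1, this is tighter than 1; take delta = 2/135.
So delta = 2/135 works.

2/135


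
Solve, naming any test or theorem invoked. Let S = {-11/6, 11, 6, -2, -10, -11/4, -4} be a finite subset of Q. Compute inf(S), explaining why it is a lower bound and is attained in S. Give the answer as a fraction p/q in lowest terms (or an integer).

S is finite, so inf(S) = min(S).
Sorted increasing:
-10, -4, -11/4, -2, -11/6, 6, 11
The extremum is -10.
For every x in S, x >= -10. And -10 is in S, so it is attained.
Therefore inf(S) = -10.

-10


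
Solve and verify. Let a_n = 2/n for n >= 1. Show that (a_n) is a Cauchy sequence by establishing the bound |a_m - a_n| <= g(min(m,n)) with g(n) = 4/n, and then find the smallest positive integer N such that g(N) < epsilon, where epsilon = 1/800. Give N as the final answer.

For any m, n >= 1, by the triangle inequality:
|a_m - a_n| = |2/m - 2/n| <= 2*1/m + 2*1/n <= 4/min(m,n).
So g(n) = 4/n bounds the Cauchy difference. Since g(n) -> 0, (a_n) is Cauchy.
Now solve g(N) < 1/800: 4/N < 1/800 <=> N > 4 / (1/800) = 3200.
The smallest integer strictly greater than 3200 is N = 3201.
Check: g(3201) = 4/3201 = 4/3201 < 1/800; g(3200) = 1/800 >= 1/800. So N = 3201.

3201


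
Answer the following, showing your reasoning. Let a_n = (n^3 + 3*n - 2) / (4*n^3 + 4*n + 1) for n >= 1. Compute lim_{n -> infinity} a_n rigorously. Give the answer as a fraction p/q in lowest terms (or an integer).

Divide numerator and denominator by n^3, the highest power:
numerator / n^3 = 1 + 3/n^2 - 2/n^3
denominator / n^3 = 4 + 4/n^2 + n^(-3)
As n -> infinity, all terms of the form c/n^k (k >= 1) tend to 0.
So numerator / n^3 -> 1 and denominator / n^3 -> 4.
Therefore lim a_n = 1/4.

1/4


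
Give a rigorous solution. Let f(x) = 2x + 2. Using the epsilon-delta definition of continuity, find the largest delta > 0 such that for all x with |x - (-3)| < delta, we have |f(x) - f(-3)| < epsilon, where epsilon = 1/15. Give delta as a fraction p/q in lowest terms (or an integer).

We compute f(-3) = 2*(-3) + 2 = -4.
|f(x) - f(-3)| = |2x + 2 - (-4)| = |2(x - (-3))| = 2|x - (-3)|.
We need 2|x - (-3)| < 1/15, i.e. |x - (-3)| < 1/15 / 2 = 1/30.
So any delta <= 1/30 works. Conversely, if delta > 1/30, then x = -3 + 1/30 satisfies |x - (-3)| = 1/30 < delta but |f(x) - f(-3)| = 2 * 1/30 = 1/15, which is not < 1/15; so no larger delta works.
Hence the largest such delta is 1/30.

1/30


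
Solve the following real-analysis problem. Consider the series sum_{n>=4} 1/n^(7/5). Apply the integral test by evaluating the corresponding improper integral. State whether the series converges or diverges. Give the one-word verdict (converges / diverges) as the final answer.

Let f(x) = x^(-7/5). Then f is positive, continuous, and decreasing on [4, infinity), so the integral test applies.
Compute the improper integral int_{4}^infinity f(x) dx:
  antiderivative F(x) = -5/(2*x^(2/5)).
  As x -> infinity, F(x) -> 0 (since p = 7/5 > 1).
  So int = F(infinity) - F(4) = 0 - (-5*2^(1/5)/4) = 5*2^(1/5)/4.
  Finite, so by the integral test, the series converges.

converges


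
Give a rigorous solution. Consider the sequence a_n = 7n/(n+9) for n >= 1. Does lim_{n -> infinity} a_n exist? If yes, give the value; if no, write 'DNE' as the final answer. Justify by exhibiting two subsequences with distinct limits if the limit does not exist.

Examine the behaviour of a_n along subsequences.
Even-n subsequence a_{2k} = 7(2k)/(2k+9) -> 7. Odd-n subsequence a_{2k+1} = 7(2k+1)/(2k+10) -> 7. Both tend to 7, which suggests the limit is 7; verify directly.
|a_n - 7| = |7n - 7(n+9)| / (n+9) = 63/(n+9) < 63/n for every n >= 1.
Given epsilon > 0, choose a positive integer N > 63/epsilon. Then for all n >= N, |a_n - 7| < 63/n <= 63/N < epsilon.
So by the definition of the limit, lim a_n exists and equals 7.

7


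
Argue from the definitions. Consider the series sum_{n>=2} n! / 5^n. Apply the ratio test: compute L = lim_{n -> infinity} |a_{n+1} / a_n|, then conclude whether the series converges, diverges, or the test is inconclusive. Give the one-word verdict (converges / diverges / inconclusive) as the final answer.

Let a_n denote the general term. Form the ratio a_{n+1}/a_n and simplify:
a_{n+1}/a_n = n/5 + 1/5
Take the limit as n -> infinity: L = infinity.
Since L = infinity > 1 (or L = infinity), the ratio test implies the series diverges.

diverges


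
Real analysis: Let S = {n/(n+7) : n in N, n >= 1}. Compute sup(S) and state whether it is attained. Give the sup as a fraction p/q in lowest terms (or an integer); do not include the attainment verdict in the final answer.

Analysis:
- Values: 1/8, 2/9, 3/10, 4/11, ... strictly increasing.
- Minimum is 1/8 (n=1); inf = 1/8 (attained).
- n/(n+7) = 1 - 7/(n+7) -> 1 from below as n -> infinity, and never equals 1.
- So sup = 1 (not attained).
Conclusion: sup(S) = 1, not attained in S.

1
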